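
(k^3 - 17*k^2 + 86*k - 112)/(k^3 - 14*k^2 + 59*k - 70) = (k - 8)/(k - 5)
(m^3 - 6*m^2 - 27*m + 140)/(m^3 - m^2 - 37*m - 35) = (m - 4)/(m + 1)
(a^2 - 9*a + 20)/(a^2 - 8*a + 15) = (a - 4)/(a - 3)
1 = 1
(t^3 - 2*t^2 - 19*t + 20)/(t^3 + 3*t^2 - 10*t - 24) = (t^2 - 6*t + 5)/(t^2 - t - 6)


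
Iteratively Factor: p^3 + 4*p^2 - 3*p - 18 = (p + 3)*(p^2 + p - 6) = (p - 2)*(p + 3)*(p + 3)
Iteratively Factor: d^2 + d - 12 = (d - 3)*(d + 4)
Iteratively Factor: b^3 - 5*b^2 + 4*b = (b - 4)*(b^2 - b) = b*(b - 4)*(b - 1)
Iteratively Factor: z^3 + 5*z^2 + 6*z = (z)*(z^2 + 5*z + 6) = z*(z + 2)*(z + 3)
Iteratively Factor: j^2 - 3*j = (j - 3)*(j)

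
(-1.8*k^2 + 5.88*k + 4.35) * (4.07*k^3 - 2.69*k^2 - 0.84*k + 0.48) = -7.326*k^5 + 28.7736*k^4 + 3.3993*k^3 - 17.5047*k^2 - 0.831599999999999*k + 2.088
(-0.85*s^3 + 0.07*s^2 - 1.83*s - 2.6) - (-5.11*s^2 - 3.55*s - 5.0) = -0.85*s^3 + 5.18*s^2 + 1.72*s + 2.4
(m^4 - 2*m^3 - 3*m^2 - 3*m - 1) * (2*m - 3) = 2*m^5 - 7*m^4 + 3*m^2 + 7*m + 3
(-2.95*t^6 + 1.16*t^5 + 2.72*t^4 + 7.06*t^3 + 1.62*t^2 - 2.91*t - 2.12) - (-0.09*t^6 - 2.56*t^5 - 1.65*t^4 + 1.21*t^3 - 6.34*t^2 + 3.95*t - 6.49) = -2.86*t^6 + 3.72*t^5 + 4.37*t^4 + 5.85*t^3 + 7.96*t^2 - 6.86*t + 4.37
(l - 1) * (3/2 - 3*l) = -3*l^2 + 9*l/2 - 3/2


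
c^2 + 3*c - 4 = (c - 1)*(c + 4)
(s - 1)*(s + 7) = s^2 + 6*s - 7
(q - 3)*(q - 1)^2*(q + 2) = q^4 - 3*q^3 - 3*q^2 + 11*q - 6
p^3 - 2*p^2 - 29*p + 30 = (p - 6)*(p - 1)*(p + 5)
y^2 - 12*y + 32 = (y - 8)*(y - 4)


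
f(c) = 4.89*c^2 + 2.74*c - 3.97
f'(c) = 9.78*c + 2.74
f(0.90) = 2.46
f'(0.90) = 11.54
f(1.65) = 13.86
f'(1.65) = 18.88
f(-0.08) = -4.16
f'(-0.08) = 1.96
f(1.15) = 5.65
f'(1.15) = 13.99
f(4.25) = 96.00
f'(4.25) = 44.30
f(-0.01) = -4.00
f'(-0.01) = 2.64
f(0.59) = -0.65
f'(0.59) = 8.51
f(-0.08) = -4.16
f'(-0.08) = 1.96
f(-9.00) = 367.46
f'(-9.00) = -85.28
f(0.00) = -3.97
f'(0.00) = 2.74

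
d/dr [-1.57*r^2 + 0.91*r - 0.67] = 0.91 - 3.14*r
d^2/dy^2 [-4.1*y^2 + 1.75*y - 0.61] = -8.20000000000000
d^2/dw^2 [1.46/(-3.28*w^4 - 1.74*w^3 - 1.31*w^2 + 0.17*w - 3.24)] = ((57.4656*w^2 + 15.2424*w + 3.8252)*(3.28*w^4 + 1.74*w^3 + 1.31*w^2 - 0.17*w + 3.24) - 1.46*(13.12*w^3 + 5.22*w^2 + 2.62*w - 0.17)*(26.24*w^3 + 10.44*w^2 + 5.24*w - 0.34))/(3.28*w^4 + 1.74*w^3 + 1.31*w^2 - 0.17*w + 3.24)^3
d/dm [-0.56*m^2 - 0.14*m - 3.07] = -1.12*m - 0.14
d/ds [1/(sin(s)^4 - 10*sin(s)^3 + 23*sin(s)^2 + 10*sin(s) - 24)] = 2*(-2*sin(s)^3 + 15*sin(s)^2 - 23*sin(s) - 5)/((sin(s) - 6)^2*(sin(s) - 4)^2*cos(s)^3)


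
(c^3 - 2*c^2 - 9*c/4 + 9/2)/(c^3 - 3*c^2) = (4*c^3 - 8*c^2 - 9*c + 18)/(4*c^2*(c - 3))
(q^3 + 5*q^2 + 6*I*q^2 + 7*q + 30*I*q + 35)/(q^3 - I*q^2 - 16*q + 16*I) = (q^2 + q*(5 + 7*I) + 35*I)/(q^2 - 16)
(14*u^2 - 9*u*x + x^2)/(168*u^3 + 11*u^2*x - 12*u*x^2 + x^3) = (-2*u + x)/(-24*u^2 - 5*u*x + x^2)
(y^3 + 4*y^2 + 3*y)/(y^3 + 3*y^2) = (y + 1)/y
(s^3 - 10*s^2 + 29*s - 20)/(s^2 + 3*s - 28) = (s^2 - 6*s + 5)/(s + 7)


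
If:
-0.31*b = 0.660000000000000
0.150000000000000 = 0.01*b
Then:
No Solution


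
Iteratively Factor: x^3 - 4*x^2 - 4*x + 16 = (x - 4)*(x^2 - 4) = (x - 4)*(x - 2)*(x + 2)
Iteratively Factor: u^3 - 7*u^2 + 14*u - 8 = (u - 2)*(u^2 - 5*u + 4) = (u - 4)*(u - 2)*(u - 1)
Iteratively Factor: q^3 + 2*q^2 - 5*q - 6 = (q + 3)*(q^2 - q - 2) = (q - 2)*(q + 3)*(q + 1)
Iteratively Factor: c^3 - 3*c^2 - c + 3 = (c - 3)*(c^2 - 1) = (c - 3)*(c + 1)*(c - 1)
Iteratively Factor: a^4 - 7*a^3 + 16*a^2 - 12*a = (a)*(a^3 - 7*a^2 + 16*a - 12) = a*(a - 3)*(a^2 - 4*a + 4) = a*(a - 3)*(a - 2)*(a - 2)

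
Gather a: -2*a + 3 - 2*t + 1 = -2*a - 2*t + 4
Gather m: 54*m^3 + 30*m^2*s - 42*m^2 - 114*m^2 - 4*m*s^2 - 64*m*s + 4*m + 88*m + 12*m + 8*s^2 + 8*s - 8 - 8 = 54*m^3 + m^2*(30*s - 156) + m*(-4*s^2 - 64*s + 104) + 8*s^2 + 8*s - 16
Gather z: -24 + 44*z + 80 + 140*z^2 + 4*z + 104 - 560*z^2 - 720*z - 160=-420*z^2 - 672*z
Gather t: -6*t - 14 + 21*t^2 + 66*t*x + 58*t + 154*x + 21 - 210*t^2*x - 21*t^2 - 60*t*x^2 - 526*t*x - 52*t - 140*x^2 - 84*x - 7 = -210*t^2*x + t*(-60*x^2 - 460*x) - 140*x^2 + 70*x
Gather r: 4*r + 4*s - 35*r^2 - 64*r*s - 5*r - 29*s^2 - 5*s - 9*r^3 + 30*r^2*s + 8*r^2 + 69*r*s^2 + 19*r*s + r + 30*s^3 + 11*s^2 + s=-9*r^3 + r^2*(30*s - 27) + r*(69*s^2 - 45*s) + 30*s^3 - 18*s^2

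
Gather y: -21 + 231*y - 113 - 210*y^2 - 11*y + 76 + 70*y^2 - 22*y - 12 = -140*y^2 + 198*y - 70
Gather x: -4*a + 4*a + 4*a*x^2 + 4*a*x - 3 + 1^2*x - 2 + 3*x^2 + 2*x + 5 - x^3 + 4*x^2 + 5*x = -x^3 + x^2*(4*a + 7) + x*(4*a + 8)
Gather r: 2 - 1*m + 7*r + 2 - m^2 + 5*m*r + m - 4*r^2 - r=-m^2 - 4*r^2 + r*(5*m + 6) + 4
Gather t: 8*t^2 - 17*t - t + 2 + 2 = 8*t^2 - 18*t + 4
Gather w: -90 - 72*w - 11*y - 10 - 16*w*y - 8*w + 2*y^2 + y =w*(-16*y - 80) + 2*y^2 - 10*y - 100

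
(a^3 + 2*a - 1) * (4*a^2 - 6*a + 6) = 4*a^5 - 6*a^4 + 14*a^3 - 16*a^2 + 18*a - 6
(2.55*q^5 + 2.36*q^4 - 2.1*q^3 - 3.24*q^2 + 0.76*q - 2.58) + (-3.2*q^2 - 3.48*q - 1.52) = 2.55*q^5 + 2.36*q^4 - 2.1*q^3 - 6.44*q^2 - 2.72*q - 4.1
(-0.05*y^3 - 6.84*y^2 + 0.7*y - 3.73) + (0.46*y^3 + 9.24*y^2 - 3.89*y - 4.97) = 0.41*y^3 + 2.4*y^2 - 3.19*y - 8.7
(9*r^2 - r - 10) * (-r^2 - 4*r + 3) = -9*r^4 - 35*r^3 + 41*r^2 + 37*r - 30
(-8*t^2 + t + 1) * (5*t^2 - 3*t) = -40*t^4 + 29*t^3 + 2*t^2 - 3*t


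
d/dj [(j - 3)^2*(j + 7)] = (j - 3)*(3*j + 11)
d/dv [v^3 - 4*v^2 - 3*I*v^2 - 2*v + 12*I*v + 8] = 3*v^2 - 8*v - 6*I*v - 2 + 12*I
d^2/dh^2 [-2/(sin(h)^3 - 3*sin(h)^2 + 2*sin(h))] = 2*(9*sin(h)^2 - 24*sin(h) + 4 + 34/sin(h) - 28/sin(h)^2 + 8/sin(h)^3)/((sin(h) - 2)^3*(sin(h) - 1)^2)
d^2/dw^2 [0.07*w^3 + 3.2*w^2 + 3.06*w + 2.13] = 0.42*w + 6.4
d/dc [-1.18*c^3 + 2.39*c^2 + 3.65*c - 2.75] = -3.54*c^2 + 4.78*c + 3.65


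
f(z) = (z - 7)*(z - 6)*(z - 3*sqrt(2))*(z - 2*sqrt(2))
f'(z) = (z - 7)*(z - 6)*(z - 3*sqrt(2)) + (z - 7)*(z - 6)*(z - 2*sqrt(2)) + (z - 7)*(z - 3*sqrt(2))*(z - 2*sqrt(2)) + (z - 6)*(z - 3*sqrt(2))*(z - 2*sqrt(2)) = 4*z^3 - 39*z^2 - 15*sqrt(2)*z^2 + 108*z + 130*sqrt(2)*z - 210*sqrt(2) - 156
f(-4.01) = 6219.72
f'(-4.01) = -2849.45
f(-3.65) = 5254.95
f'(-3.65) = -2514.93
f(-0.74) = 927.55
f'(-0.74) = -703.55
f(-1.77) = 1884.06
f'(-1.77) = -1180.38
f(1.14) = 149.19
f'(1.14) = -192.61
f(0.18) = 427.07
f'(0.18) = -402.38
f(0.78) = 230.30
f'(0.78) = -260.08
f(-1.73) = 1837.28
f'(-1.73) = -1158.80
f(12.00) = 2134.42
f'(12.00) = 1290.49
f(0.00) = 504.00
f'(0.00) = -452.98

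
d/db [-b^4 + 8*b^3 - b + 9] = -4*b^3 + 24*b^2 - 1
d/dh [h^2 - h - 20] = 2*h - 1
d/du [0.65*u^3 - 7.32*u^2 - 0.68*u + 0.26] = 1.95*u^2 - 14.64*u - 0.68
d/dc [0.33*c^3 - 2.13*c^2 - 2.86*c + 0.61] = 0.99*c^2 - 4.26*c - 2.86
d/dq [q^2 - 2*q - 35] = 2*q - 2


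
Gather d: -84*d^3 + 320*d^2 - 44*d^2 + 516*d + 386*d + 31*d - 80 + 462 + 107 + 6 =-84*d^3 + 276*d^2 + 933*d + 495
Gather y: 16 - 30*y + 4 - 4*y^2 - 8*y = -4*y^2 - 38*y + 20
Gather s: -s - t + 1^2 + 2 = -s - t + 3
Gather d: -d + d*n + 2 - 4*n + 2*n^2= d*(n - 1) + 2*n^2 - 4*n + 2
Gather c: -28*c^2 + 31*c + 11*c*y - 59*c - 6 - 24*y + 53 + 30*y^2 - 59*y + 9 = -28*c^2 + c*(11*y - 28) + 30*y^2 - 83*y + 56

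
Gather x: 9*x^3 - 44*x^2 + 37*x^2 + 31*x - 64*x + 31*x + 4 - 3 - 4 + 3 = 9*x^3 - 7*x^2 - 2*x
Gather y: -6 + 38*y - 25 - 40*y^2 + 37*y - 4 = -40*y^2 + 75*y - 35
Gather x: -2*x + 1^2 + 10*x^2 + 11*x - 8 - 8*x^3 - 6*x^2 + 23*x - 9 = -8*x^3 + 4*x^2 + 32*x - 16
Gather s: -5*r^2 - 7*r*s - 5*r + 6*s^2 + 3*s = -5*r^2 - 5*r + 6*s^2 + s*(3 - 7*r)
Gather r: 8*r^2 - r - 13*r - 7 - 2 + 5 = 8*r^2 - 14*r - 4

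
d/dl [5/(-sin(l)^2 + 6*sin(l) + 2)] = 10*(sin(l) - 3)*cos(l)/(6*sin(l) + cos(l)^2 + 1)^2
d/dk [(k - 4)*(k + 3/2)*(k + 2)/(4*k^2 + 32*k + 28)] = (k^4 + 16*k^3 + 28*k^2 + 17*k + 19)/(4*(k^4 + 16*k^3 + 78*k^2 + 112*k + 49))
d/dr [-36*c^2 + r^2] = 2*r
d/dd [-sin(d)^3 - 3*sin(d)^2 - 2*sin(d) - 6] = (-6*sin(d) + 3*cos(d)^2 - 5)*cos(d)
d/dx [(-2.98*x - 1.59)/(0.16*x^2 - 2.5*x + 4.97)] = (0.4768*x^2 + 0.5088*x - 18.7856)/(0.0256*x^4 - 0.8*x^3 + 7.8404*x^2 - 24.85*x + 24.7009)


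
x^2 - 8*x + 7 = (x - 7)*(x - 1)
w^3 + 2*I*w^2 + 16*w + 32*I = (w - 4*I)*(w + 2*I)*(w + 4*I)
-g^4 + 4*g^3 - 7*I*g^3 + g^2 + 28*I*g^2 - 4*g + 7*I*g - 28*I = (g - 4)*(g + 7*I)*(I*g - I)*(I*g + I)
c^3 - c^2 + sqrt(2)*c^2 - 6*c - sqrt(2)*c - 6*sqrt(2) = (c - 3)*(c + 2)*(c + sqrt(2))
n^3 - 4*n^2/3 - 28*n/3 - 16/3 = (n - 4)*(n + 2/3)*(n + 2)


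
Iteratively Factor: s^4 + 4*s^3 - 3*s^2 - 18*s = (s + 3)*(s^3 + s^2 - 6*s) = s*(s + 3)*(s^2 + s - 6) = s*(s + 3)^2*(s - 2)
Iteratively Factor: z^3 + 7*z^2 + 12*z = (z + 3)*(z^2 + 4*z) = z*(z + 3)*(z + 4)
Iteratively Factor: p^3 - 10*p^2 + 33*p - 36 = (p - 4)*(p^2 - 6*p + 9) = (p - 4)*(p - 3)*(p - 3)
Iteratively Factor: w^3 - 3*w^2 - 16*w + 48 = (w + 4)*(w^2 - 7*w + 12) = (w - 3)*(w + 4)*(w - 4)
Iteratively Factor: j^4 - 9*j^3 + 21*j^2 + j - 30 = (j - 2)*(j^3 - 7*j^2 + 7*j + 15) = (j - 2)*(j + 1)*(j^2 - 8*j + 15) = (j - 5)*(j - 2)*(j + 1)*(j - 3)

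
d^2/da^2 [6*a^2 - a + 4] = 12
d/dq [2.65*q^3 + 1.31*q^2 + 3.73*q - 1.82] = 7.95*q^2 + 2.62*q + 3.73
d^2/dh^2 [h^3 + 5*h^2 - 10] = 6*h + 10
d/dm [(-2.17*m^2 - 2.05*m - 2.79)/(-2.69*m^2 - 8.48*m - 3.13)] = (12.8871*m^2 - 1.426*m - 17.2427)/(7.2361*m^4 + 45.6224*m^3 + 88.7498*m^2 + 53.0848*m + 9.7969)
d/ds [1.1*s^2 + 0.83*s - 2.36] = 2.2*s + 0.83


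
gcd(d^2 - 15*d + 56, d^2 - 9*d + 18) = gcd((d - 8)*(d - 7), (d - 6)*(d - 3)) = 1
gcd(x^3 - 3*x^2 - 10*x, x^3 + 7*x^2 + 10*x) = x^2 + 2*x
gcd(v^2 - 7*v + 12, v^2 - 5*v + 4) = v - 4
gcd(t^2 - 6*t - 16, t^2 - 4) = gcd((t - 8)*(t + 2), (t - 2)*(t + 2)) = t + 2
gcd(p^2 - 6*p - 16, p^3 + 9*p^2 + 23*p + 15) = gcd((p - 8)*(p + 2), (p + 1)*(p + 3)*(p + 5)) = 1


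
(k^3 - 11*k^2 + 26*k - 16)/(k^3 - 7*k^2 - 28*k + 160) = (k^2 - 3*k + 2)/(k^2 + k - 20)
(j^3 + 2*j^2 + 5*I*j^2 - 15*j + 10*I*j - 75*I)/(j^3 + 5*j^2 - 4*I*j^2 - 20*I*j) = (j^2 + j*(-3 + 5*I) - 15*I)/(j*(j - 4*I))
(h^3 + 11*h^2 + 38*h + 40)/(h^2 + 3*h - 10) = (h^2 + 6*h + 8)/(h - 2)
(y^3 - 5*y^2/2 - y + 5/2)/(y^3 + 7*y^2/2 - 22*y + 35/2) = (y + 1)/(y + 7)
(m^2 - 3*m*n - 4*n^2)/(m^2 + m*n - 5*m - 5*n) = (m - 4*n)/(m - 5)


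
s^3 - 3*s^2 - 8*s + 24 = (s - 3)*(s - 2*sqrt(2))*(s + 2*sqrt(2))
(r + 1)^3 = r^3 + 3*r^2 + 3*r + 1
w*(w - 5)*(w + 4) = w^3 - w^2 - 20*w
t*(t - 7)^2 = t^3 - 14*t^2 + 49*t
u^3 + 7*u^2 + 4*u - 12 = (u - 1)*(u + 2)*(u + 6)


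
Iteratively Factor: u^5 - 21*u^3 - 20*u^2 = (u - 5)*(u^4 + 5*u^3 + 4*u^2) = u*(u - 5)*(u^3 + 5*u^2 + 4*u) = u^2*(u - 5)*(u^2 + 5*u + 4) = u^2*(u - 5)*(u + 4)*(u + 1)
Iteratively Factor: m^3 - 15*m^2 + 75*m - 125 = (m - 5)*(m^2 - 10*m + 25) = (m - 5)^2*(m - 5)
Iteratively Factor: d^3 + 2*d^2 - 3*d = (d + 3)*(d^2 - d) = d*(d + 3)*(d - 1)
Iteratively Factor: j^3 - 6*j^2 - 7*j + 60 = (j + 3)*(j^2 - 9*j + 20) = (j - 4)*(j + 3)*(j - 5)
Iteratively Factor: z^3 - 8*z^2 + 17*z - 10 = (z - 5)*(z^2 - 3*z + 2) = (z - 5)*(z - 1)*(z - 2)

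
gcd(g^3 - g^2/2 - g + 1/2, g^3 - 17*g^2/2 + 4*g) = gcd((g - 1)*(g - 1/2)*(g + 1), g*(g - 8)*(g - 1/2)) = g - 1/2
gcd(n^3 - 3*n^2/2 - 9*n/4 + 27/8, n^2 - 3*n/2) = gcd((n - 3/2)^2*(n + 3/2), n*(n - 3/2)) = n - 3/2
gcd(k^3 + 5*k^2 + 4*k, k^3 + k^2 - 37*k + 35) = 1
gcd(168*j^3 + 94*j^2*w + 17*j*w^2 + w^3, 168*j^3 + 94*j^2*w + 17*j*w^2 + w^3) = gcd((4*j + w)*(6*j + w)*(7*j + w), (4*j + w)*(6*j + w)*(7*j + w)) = 168*j^3 + 94*j^2*w + 17*j*w^2 + w^3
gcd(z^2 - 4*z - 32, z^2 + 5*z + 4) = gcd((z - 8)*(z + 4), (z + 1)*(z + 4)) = z + 4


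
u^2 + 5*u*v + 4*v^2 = (u + v)*(u + 4*v)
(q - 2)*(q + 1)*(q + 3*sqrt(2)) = q^3 - q^2 + 3*sqrt(2)*q^2 - 3*sqrt(2)*q - 2*q - 6*sqrt(2)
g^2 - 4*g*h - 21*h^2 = (g - 7*h)*(g + 3*h)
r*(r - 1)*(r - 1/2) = r^3 - 3*r^2/2 + r/2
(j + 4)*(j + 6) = j^2 + 10*j + 24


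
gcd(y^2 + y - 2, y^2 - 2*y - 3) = 1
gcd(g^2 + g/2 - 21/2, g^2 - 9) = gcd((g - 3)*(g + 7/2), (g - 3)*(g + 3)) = g - 3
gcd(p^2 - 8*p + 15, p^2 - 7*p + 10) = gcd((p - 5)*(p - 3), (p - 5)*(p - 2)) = p - 5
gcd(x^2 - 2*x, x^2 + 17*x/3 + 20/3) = 1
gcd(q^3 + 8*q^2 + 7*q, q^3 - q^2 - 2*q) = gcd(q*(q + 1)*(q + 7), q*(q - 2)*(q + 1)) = q^2 + q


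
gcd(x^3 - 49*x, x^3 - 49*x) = x^3 - 49*x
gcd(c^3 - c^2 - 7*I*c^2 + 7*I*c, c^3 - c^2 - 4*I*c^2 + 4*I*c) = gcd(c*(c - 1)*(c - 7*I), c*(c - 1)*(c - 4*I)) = c^2 - c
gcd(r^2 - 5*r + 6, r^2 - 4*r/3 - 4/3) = r - 2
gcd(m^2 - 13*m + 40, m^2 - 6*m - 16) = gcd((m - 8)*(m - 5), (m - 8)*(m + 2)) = m - 8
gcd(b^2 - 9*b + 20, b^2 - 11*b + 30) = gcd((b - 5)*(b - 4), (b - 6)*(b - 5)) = b - 5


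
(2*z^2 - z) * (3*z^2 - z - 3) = 6*z^4 - 5*z^3 - 5*z^2 + 3*z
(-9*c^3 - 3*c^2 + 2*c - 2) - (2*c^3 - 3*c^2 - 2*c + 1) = -11*c^3 + 4*c - 3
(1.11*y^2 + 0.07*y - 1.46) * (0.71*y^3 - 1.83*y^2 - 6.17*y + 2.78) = 0.7881*y^5 - 1.9816*y^4 - 8.0134*y^3 + 5.3257*y^2 + 9.2028*y - 4.0588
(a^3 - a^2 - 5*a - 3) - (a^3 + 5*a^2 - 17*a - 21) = -6*a^2 + 12*a + 18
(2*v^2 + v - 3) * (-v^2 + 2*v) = -2*v^4 + 3*v^3 + 5*v^2 - 6*v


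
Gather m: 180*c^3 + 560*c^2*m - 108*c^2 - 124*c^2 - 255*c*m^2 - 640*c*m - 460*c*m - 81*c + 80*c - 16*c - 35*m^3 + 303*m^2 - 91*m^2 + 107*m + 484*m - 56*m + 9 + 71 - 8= 180*c^3 - 232*c^2 - 17*c - 35*m^3 + m^2*(212 - 255*c) + m*(560*c^2 - 1100*c + 535) + 72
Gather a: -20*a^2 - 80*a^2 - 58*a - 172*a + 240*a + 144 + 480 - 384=-100*a^2 + 10*a + 240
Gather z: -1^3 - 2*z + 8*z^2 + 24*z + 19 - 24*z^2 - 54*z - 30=-16*z^2 - 32*z - 12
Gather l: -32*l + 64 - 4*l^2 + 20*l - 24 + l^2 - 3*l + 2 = -3*l^2 - 15*l + 42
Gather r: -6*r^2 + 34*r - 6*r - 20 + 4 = -6*r^2 + 28*r - 16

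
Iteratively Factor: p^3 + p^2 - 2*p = (p + 2)*(p^2 - p) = p*(p + 2)*(p - 1)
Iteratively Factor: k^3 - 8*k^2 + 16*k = (k - 4)*(k^2 - 4*k) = (k - 4)^2*(k)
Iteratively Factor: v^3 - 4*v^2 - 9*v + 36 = (v - 4)*(v^2 - 9) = (v - 4)*(v - 3)*(v + 3)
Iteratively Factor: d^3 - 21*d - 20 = (d + 1)*(d^2 - d - 20) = (d + 1)*(d + 4)*(d - 5)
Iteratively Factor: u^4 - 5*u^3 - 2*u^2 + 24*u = (u - 4)*(u^3 - u^2 - 6*u) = u*(u - 4)*(u^2 - u - 6) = u*(u - 4)*(u + 2)*(u - 3)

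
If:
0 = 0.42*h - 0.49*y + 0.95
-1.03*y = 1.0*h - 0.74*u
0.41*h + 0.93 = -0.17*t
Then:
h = 1.16666666666667*y - 2.26190476190476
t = -2.81372549019608*y - 0.015406162464986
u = 2.96846846846847*y - 3.05662805662806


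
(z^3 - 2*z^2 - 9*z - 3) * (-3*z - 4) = -3*z^4 + 2*z^3 + 35*z^2 + 45*z + 12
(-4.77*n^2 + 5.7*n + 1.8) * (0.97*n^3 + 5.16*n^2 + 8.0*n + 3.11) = -4.6269*n^5 - 19.0842*n^4 - 7.002*n^3 + 40.0533*n^2 + 32.127*n + 5.598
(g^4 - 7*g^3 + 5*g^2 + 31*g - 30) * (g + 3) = g^5 - 4*g^4 - 16*g^3 + 46*g^2 + 63*g - 90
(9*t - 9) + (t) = 10*t - 9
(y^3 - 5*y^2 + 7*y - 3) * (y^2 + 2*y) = y^5 - 3*y^4 - 3*y^3 + 11*y^2 - 6*y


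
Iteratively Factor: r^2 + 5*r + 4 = (r + 4)*(r + 1)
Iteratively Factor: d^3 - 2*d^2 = (d)*(d^2 - 2*d) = d*(d - 2)*(d)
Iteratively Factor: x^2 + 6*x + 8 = (x + 4)*(x + 2)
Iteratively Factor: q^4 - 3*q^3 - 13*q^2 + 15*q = (q)*(q^3 - 3*q^2 - 13*q + 15) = q*(q - 1)*(q^2 - 2*q - 15) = q*(q - 1)*(q + 3)*(q - 5)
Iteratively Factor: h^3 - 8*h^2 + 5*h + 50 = (h - 5)*(h^2 - 3*h - 10) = (h - 5)^2*(h + 2)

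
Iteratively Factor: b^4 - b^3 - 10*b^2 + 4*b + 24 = (b + 2)*(b^3 - 3*b^2 - 4*b + 12) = (b + 2)^2*(b^2 - 5*b + 6) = (b - 2)*(b + 2)^2*(b - 3)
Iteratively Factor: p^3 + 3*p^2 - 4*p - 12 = (p - 2)*(p^2 + 5*p + 6) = (p - 2)*(p + 3)*(p + 2)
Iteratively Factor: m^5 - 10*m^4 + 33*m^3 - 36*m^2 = (m - 3)*(m^4 - 7*m^3 + 12*m^2) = (m - 4)*(m - 3)*(m^3 - 3*m^2) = m*(m - 4)*(m - 3)*(m^2 - 3*m) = m^2*(m - 4)*(m - 3)*(m - 3)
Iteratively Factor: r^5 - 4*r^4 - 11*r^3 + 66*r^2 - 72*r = (r - 3)*(r^4 - r^3 - 14*r^2 + 24*r) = r*(r - 3)*(r^3 - r^2 - 14*r + 24) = r*(r - 3)*(r + 4)*(r^2 - 5*r + 6) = r*(r - 3)^2*(r + 4)*(r - 2)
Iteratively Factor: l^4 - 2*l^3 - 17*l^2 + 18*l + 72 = (l - 4)*(l^3 + 2*l^2 - 9*l - 18) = (l - 4)*(l + 2)*(l^2 - 9) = (l - 4)*(l - 3)*(l + 2)*(l + 3)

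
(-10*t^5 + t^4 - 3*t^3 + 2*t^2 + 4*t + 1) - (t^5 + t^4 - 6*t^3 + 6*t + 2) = -11*t^5 + 3*t^3 + 2*t^2 - 2*t - 1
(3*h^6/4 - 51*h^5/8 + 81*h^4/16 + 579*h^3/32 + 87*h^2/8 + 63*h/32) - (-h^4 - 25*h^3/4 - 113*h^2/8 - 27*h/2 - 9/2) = 3*h^6/4 - 51*h^5/8 + 97*h^4/16 + 779*h^3/32 + 25*h^2 + 495*h/32 + 9/2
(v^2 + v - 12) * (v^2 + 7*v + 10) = v^4 + 8*v^3 + 5*v^2 - 74*v - 120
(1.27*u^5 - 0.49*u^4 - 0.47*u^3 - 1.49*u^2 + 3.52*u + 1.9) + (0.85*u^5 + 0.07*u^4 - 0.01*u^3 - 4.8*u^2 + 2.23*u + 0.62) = 2.12*u^5 - 0.42*u^4 - 0.48*u^3 - 6.29*u^2 + 5.75*u + 2.52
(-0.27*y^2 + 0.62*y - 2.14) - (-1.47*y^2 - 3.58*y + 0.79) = 1.2*y^2 + 4.2*y - 2.93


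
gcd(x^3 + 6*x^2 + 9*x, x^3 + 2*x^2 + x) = x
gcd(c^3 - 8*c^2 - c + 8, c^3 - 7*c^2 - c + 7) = c^2 - 1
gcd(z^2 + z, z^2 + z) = z^2 + z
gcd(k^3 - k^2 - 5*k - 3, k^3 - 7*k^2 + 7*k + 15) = k^2 - 2*k - 3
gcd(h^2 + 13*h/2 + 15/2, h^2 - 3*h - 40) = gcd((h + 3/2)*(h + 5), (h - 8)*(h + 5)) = h + 5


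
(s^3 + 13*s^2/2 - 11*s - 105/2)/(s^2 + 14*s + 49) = (2*s^2 - s - 15)/(2*(s + 7))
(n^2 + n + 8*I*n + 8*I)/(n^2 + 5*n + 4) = (n + 8*I)/(n + 4)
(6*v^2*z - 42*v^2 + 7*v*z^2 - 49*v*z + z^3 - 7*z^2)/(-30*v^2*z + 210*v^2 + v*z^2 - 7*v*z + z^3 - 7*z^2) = (v + z)/(-5*v + z)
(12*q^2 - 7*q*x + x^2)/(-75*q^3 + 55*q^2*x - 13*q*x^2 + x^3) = (-4*q + x)/(25*q^2 - 10*q*x + x^2)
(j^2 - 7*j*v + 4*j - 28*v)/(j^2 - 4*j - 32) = (j - 7*v)/(j - 8)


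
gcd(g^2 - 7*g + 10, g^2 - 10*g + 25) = g - 5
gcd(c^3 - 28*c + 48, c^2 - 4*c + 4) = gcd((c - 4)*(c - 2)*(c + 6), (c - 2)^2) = c - 2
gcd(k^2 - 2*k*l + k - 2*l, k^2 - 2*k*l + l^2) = 1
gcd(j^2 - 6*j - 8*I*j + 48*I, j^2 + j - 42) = j - 6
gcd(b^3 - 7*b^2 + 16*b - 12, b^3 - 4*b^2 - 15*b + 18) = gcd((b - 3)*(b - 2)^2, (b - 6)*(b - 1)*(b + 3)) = 1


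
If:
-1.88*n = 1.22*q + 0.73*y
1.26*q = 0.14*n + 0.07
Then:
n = -0.362183020948181*y - 0.0336273428886439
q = 0.051819184123484 - 0.0402425578831312*y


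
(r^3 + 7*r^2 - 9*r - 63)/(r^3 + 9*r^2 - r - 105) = (r + 3)/(r + 5)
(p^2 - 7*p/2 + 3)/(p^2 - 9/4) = 2*(p - 2)/(2*p + 3)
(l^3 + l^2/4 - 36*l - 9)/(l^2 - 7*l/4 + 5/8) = 2*(4*l^3 + l^2 - 144*l - 36)/(8*l^2 - 14*l + 5)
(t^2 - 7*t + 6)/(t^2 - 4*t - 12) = (t - 1)/(t + 2)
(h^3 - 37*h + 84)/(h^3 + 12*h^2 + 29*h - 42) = (h^2 - 7*h + 12)/(h^2 + 5*h - 6)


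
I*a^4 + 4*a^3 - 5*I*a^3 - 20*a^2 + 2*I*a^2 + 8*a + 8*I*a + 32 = (a - 4)*(a - 2)*(a - 4*I)*(I*a + I)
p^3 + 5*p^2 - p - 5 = (p - 1)*(p + 1)*(p + 5)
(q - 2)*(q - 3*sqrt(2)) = q^2 - 3*sqrt(2)*q - 2*q + 6*sqrt(2)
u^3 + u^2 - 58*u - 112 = (u - 8)*(u + 2)*(u + 7)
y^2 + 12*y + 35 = (y + 5)*(y + 7)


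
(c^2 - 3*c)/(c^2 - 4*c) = (c - 3)/(c - 4)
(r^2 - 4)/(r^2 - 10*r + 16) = (r + 2)/(r - 8)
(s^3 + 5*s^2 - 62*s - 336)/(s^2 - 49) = (s^2 - 2*s - 48)/(s - 7)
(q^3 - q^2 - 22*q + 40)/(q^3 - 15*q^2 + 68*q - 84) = (q^2 + q - 20)/(q^2 - 13*q + 42)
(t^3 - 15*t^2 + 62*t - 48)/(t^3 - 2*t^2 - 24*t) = (t^2 - 9*t + 8)/(t*(t + 4))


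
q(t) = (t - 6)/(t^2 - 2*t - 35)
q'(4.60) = -0.02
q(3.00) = 0.09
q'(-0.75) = -0.05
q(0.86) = 0.14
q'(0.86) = -0.03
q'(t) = (2 - 2*t)*(t - 6)/(t^2 - 2*t - 35)^2 + 1/(t^2 - 2*t - 35)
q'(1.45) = -0.02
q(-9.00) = -0.23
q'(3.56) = -0.02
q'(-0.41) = -0.05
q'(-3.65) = -0.50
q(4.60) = 0.06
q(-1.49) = 0.25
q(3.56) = 0.08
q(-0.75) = 0.20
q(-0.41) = 0.19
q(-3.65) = 0.67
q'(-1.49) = -0.08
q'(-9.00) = -0.06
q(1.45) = 0.13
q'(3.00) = -0.02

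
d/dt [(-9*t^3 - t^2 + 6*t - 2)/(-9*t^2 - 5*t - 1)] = (81*t^4 + 90*t^3 + 86*t^2 - 34*t - 16)/(81*t^4 + 90*t^3 + 43*t^2 + 10*t + 1)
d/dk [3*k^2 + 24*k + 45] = 6*k + 24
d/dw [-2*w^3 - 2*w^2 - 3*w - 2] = -6*w^2 - 4*w - 3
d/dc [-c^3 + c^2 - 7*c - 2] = -3*c^2 + 2*c - 7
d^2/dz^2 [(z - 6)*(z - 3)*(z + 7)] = 6*z - 4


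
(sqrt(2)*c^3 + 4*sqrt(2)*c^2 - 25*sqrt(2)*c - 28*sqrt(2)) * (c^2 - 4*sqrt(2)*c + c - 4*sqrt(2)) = sqrt(2)*c^5 - 8*c^4 + 5*sqrt(2)*c^4 - 40*c^3 - 21*sqrt(2)*c^3 - 53*sqrt(2)*c^2 + 168*c^2 - 28*sqrt(2)*c + 424*c + 224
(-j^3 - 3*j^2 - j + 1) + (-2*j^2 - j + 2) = -j^3 - 5*j^2 - 2*j + 3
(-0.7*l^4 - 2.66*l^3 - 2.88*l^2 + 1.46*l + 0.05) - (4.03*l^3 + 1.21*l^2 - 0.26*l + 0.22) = -0.7*l^4 - 6.69*l^3 - 4.09*l^2 + 1.72*l - 0.17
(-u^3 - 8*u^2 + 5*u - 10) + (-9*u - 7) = -u^3 - 8*u^2 - 4*u - 17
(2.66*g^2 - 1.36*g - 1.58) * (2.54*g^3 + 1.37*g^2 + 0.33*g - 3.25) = 6.7564*g^5 + 0.1898*g^4 - 4.9986*g^3 - 11.2584*g^2 + 3.8986*g + 5.135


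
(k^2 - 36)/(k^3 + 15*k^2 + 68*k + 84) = (k - 6)/(k^2 + 9*k + 14)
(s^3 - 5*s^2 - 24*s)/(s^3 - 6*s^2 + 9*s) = (s^2 - 5*s - 24)/(s^2 - 6*s + 9)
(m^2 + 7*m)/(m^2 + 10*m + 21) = m/(m + 3)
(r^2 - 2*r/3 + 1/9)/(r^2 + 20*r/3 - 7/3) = (r - 1/3)/(r + 7)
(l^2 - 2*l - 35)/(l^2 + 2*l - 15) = (l - 7)/(l - 3)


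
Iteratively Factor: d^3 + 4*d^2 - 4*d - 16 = (d + 4)*(d^2 - 4) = (d - 2)*(d + 4)*(d + 2)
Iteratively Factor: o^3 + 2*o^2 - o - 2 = (o - 1)*(o^2 + 3*o + 2) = (o - 1)*(o + 2)*(o + 1)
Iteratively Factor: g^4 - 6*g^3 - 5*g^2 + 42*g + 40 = (g - 4)*(g^3 - 2*g^2 - 13*g - 10) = (g - 5)*(g - 4)*(g^2 + 3*g + 2) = (g - 5)*(g - 4)*(g + 2)*(g + 1)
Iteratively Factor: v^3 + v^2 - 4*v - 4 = (v - 2)*(v^2 + 3*v + 2) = (v - 2)*(v + 2)*(v + 1)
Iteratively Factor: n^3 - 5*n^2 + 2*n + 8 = (n - 2)*(n^2 - 3*n - 4) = (n - 2)*(n + 1)*(n - 4)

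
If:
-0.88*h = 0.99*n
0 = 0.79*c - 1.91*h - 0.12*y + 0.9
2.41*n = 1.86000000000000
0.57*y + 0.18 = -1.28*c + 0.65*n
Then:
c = -2.35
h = -0.87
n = 0.77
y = 5.84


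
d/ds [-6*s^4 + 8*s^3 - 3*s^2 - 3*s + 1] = -24*s^3 + 24*s^2 - 6*s - 3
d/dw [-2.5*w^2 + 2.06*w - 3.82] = 2.06 - 5.0*w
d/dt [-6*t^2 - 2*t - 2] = -12*t - 2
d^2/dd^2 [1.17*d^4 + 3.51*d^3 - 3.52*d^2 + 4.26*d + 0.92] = 14.04*d^2 + 21.06*d - 7.04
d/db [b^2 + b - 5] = 2*b + 1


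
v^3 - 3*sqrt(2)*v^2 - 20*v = v*(v - 5*sqrt(2))*(v + 2*sqrt(2))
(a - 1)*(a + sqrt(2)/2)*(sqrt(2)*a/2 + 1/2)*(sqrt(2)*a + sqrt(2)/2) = a^4 - a^3/2 + sqrt(2)*a^3 - sqrt(2)*a^2/2 - sqrt(2)*a/2 - a/4 - 1/4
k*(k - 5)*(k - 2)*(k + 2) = k^4 - 5*k^3 - 4*k^2 + 20*k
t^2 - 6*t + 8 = (t - 4)*(t - 2)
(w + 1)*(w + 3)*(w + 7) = w^3 + 11*w^2 + 31*w + 21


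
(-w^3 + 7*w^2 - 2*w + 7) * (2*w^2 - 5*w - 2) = -2*w^5 + 19*w^4 - 37*w^3 + 10*w^2 - 31*w - 14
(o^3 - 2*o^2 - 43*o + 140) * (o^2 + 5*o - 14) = o^5 + 3*o^4 - 67*o^3 - 47*o^2 + 1302*o - 1960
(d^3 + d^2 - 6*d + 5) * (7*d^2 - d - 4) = 7*d^5 + 6*d^4 - 47*d^3 + 37*d^2 + 19*d - 20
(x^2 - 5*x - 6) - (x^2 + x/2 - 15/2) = 3/2 - 11*x/2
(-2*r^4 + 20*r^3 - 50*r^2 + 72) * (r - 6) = -2*r^5 + 32*r^4 - 170*r^3 + 300*r^2 + 72*r - 432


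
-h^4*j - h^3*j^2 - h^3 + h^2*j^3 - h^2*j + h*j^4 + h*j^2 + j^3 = (-h + j)*(h + j)^2*(h*j + 1)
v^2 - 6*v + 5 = (v - 5)*(v - 1)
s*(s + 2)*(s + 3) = s^3 + 5*s^2 + 6*s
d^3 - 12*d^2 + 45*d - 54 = (d - 6)*(d - 3)^2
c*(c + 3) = c^2 + 3*c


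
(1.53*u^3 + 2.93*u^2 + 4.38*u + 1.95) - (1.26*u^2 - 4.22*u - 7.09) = 1.53*u^3 + 1.67*u^2 + 8.6*u + 9.04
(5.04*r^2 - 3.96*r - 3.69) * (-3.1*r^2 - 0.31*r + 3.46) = -15.624*r^4 + 10.7136*r^3 + 30.105*r^2 - 12.5577*r - 12.7674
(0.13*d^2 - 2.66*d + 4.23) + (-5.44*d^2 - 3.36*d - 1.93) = -5.31*d^2 - 6.02*d + 2.3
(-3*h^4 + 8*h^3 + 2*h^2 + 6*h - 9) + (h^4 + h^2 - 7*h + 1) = -2*h^4 + 8*h^3 + 3*h^2 - h - 8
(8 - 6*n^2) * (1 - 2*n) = 12*n^3 - 6*n^2 - 16*n + 8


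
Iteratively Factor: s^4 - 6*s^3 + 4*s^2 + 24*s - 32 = (s - 4)*(s^3 - 2*s^2 - 4*s + 8) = (s - 4)*(s - 2)*(s^2 - 4) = (s - 4)*(s - 2)*(s + 2)*(s - 2)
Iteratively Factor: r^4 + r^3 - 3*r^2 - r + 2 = (r + 2)*(r^3 - r^2 - r + 1) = (r + 1)*(r + 2)*(r^2 - 2*r + 1) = (r - 1)*(r + 1)*(r + 2)*(r - 1)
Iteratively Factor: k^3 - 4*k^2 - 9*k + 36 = (k + 3)*(k^2 - 7*k + 12) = (k - 3)*(k + 3)*(k - 4)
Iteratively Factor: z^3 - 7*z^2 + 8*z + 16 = (z - 4)*(z^2 - 3*z - 4) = (z - 4)*(z + 1)*(z - 4)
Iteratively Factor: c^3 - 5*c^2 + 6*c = (c - 2)*(c^2 - 3*c) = (c - 3)*(c - 2)*(c)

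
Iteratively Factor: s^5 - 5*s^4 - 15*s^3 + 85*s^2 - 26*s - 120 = (s - 3)*(s^4 - 2*s^3 - 21*s^2 + 22*s + 40) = (s - 3)*(s + 1)*(s^3 - 3*s^2 - 18*s + 40) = (s - 3)*(s - 2)*(s + 1)*(s^2 - s - 20) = (s - 3)*(s - 2)*(s + 1)*(s + 4)*(s - 5)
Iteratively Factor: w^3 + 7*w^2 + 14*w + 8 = (w + 1)*(w^2 + 6*w + 8) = (w + 1)*(w + 4)*(w + 2)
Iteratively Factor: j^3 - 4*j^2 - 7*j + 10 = (j + 2)*(j^2 - 6*j + 5) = (j - 5)*(j + 2)*(j - 1)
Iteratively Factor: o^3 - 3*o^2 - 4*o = (o - 4)*(o^2 + o) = (o - 4)*(o + 1)*(o)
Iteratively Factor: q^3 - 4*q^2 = (q - 4)*(q^2) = q*(q - 4)*(q)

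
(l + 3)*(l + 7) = l^2 + 10*l + 21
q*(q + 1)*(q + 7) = q^3 + 8*q^2 + 7*q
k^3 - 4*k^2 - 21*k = k*(k - 7)*(k + 3)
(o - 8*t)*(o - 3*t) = o^2 - 11*o*t + 24*t^2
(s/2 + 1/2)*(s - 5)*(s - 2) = s^3/2 - 3*s^2 + 3*s/2 + 5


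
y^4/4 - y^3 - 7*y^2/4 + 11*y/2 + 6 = (y/2 + 1/2)*(y/2 + 1)*(y - 4)*(y - 3)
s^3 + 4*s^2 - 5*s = s*(s - 1)*(s + 5)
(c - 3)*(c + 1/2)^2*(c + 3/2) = c^4 - c^3/2 - 23*c^2/4 - 39*c/8 - 9/8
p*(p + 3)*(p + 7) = p^3 + 10*p^2 + 21*p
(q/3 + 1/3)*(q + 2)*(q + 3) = q^3/3 + 2*q^2 + 11*q/3 + 2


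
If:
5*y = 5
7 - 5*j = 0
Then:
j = 7/5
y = 1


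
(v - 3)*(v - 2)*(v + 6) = v^3 + v^2 - 24*v + 36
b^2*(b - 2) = b^3 - 2*b^2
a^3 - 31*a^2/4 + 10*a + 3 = (a - 6)*(a - 2)*(a + 1/4)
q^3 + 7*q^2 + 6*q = q*(q + 1)*(q + 6)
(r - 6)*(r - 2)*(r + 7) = r^3 - r^2 - 44*r + 84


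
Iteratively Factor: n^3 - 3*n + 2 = (n - 1)*(n^2 + n - 2) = (n - 1)*(n + 2)*(n - 1)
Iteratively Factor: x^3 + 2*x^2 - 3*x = (x)*(x^2 + 2*x - 3) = x*(x + 3)*(x - 1)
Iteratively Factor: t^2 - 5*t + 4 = (t - 4)*(t - 1)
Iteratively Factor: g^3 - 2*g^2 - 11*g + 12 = (g - 1)*(g^2 - g - 12) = (g - 1)*(g + 3)*(g - 4)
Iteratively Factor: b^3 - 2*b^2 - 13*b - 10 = (b + 1)*(b^2 - 3*b - 10) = (b - 5)*(b + 1)*(b + 2)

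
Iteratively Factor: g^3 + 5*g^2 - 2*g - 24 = (g - 2)*(g^2 + 7*g + 12) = (g - 2)*(g + 3)*(g + 4)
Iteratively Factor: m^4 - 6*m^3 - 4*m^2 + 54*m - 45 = (m - 5)*(m^3 - m^2 - 9*m + 9) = (m - 5)*(m - 3)*(m^2 + 2*m - 3) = (m - 5)*(m - 3)*(m + 3)*(m - 1)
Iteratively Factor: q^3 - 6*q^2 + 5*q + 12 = (q - 3)*(q^2 - 3*q - 4) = (q - 4)*(q - 3)*(q + 1)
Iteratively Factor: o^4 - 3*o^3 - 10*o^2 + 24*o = (o + 3)*(o^3 - 6*o^2 + 8*o) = (o - 2)*(o + 3)*(o^2 - 4*o) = (o - 4)*(o - 2)*(o + 3)*(o)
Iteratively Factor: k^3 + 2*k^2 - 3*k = (k - 1)*(k^2 + 3*k) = (k - 1)*(k + 3)*(k)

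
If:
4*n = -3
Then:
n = -3/4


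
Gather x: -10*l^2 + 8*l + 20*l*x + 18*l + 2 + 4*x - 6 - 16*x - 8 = -10*l^2 + 26*l + x*(20*l - 12) - 12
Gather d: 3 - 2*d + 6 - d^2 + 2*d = 9 - d^2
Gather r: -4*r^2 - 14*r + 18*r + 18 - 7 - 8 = -4*r^2 + 4*r + 3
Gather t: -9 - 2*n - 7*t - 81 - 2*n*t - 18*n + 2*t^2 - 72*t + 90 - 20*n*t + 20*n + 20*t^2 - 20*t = 22*t^2 + t*(-22*n - 99)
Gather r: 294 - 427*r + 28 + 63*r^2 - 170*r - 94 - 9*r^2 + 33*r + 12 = 54*r^2 - 564*r + 240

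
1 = 1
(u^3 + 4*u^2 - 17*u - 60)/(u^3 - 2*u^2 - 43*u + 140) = (u^2 + 8*u + 15)/(u^2 + 2*u - 35)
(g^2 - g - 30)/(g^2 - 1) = (g^2 - g - 30)/(g^2 - 1)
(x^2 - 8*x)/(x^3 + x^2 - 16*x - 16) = x*(x - 8)/(x^3 + x^2 - 16*x - 16)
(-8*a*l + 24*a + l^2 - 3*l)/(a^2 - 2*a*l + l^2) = (-8*a*l + 24*a + l^2 - 3*l)/(a^2 - 2*a*l + l^2)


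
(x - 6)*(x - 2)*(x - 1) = x^3 - 9*x^2 + 20*x - 12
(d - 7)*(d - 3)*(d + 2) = d^3 - 8*d^2 + d + 42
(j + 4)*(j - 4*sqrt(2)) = j^2 - 4*sqrt(2)*j + 4*j - 16*sqrt(2)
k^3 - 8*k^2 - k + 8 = (k - 8)*(k - 1)*(k + 1)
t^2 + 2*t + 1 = (t + 1)^2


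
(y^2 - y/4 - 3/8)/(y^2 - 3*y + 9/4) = (8*y^2 - 2*y - 3)/(2*(4*y^2 - 12*y + 9))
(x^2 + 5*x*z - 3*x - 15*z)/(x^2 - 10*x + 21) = (x + 5*z)/(x - 7)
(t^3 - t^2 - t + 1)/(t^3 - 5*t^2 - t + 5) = (t - 1)/(t - 5)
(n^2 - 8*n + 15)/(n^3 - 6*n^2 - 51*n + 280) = (n - 3)/(n^2 - n - 56)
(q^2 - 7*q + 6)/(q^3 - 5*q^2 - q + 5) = (q - 6)/(q^2 - 4*q - 5)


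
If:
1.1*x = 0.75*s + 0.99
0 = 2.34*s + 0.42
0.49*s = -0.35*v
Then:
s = -0.18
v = 0.25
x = 0.78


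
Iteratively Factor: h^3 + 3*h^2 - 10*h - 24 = (h - 3)*(h^2 + 6*h + 8) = (h - 3)*(h + 4)*(h + 2)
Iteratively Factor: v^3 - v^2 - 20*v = (v)*(v^2 - v - 20) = v*(v - 5)*(v + 4)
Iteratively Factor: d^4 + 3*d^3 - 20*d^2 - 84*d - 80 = (d + 4)*(d^3 - d^2 - 16*d - 20) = (d - 5)*(d + 4)*(d^2 + 4*d + 4) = (d - 5)*(d + 2)*(d + 4)*(d + 2)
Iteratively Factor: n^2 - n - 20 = (n + 4)*(n - 5)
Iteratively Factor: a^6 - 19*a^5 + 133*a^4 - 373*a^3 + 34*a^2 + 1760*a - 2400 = (a + 2)*(a^5 - 21*a^4 + 175*a^3 - 723*a^2 + 1480*a - 1200) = (a - 4)*(a + 2)*(a^4 - 17*a^3 + 107*a^2 - 295*a + 300) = (a - 4)*(a - 3)*(a + 2)*(a^3 - 14*a^2 + 65*a - 100) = (a - 5)*(a - 4)*(a - 3)*(a + 2)*(a^2 - 9*a + 20) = (a - 5)*(a - 4)^2*(a - 3)*(a + 2)*(a - 5)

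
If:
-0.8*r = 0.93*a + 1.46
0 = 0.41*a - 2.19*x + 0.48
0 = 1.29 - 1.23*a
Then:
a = 1.05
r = -3.04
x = 0.42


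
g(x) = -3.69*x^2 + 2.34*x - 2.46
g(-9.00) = -322.41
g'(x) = 2.34 - 7.38*x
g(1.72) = -9.35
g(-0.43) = -4.15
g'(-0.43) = 5.51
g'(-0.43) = 5.51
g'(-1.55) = 13.78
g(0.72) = -2.69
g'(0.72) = -2.97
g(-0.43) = -4.15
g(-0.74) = -6.21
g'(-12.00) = 90.90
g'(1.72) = -10.35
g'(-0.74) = 7.80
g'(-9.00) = 68.76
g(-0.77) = -6.45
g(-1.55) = -14.95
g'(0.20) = 0.86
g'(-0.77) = 8.02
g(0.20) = -2.14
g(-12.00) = -561.90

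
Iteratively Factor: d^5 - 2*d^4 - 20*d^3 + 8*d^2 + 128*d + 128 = (d + 2)*(d^4 - 4*d^3 - 12*d^2 + 32*d + 64) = (d + 2)^2*(d^3 - 6*d^2 + 32) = (d - 4)*(d + 2)^2*(d^2 - 2*d - 8) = (d - 4)*(d + 2)^3*(d - 4)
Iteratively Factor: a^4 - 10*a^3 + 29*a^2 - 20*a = (a - 4)*(a^3 - 6*a^2 + 5*a) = (a - 5)*(a - 4)*(a^2 - a) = (a - 5)*(a - 4)*(a - 1)*(a)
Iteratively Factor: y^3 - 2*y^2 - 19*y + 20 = (y - 5)*(y^2 + 3*y - 4) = (y - 5)*(y + 4)*(y - 1)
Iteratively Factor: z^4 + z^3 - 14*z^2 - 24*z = (z)*(z^3 + z^2 - 14*z - 24) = z*(z + 3)*(z^2 - 2*z - 8) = z*(z + 2)*(z + 3)*(z - 4)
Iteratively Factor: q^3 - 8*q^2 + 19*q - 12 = (q - 4)*(q^2 - 4*q + 3) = (q - 4)*(q - 3)*(q - 1)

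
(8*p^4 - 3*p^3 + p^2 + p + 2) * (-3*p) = -24*p^5 + 9*p^4 - 3*p^3 - 3*p^2 - 6*p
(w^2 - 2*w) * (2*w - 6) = 2*w^3 - 10*w^2 + 12*w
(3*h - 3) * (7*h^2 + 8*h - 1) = 21*h^3 + 3*h^2 - 27*h + 3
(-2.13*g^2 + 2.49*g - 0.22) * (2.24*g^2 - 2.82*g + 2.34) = -4.7712*g^4 + 11.5842*g^3 - 12.4988*g^2 + 6.447*g - 0.5148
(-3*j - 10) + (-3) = -3*j - 13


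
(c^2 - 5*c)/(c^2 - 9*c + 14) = c*(c - 5)/(c^2 - 9*c + 14)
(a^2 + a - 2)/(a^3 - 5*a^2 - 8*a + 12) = 1/(a - 6)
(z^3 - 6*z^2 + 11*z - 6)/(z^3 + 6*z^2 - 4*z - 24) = (z^2 - 4*z + 3)/(z^2 + 8*z + 12)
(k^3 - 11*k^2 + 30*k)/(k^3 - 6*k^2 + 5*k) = (k - 6)/(k - 1)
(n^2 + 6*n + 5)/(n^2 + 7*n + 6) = (n + 5)/(n + 6)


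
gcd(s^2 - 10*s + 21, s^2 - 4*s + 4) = 1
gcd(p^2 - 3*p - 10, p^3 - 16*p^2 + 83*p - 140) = p - 5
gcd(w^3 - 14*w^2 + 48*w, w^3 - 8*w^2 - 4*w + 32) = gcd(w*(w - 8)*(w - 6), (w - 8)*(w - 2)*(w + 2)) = w - 8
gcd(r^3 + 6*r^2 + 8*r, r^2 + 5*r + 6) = r + 2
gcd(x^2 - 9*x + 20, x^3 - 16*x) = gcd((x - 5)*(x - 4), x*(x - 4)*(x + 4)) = x - 4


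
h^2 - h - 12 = (h - 4)*(h + 3)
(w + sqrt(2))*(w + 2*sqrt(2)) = w^2 + 3*sqrt(2)*w + 4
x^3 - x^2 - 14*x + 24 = (x - 3)*(x - 2)*(x + 4)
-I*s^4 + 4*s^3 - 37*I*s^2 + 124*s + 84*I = (s - 6*I)*(s + 2*I)*(s + 7*I)*(-I*s + 1)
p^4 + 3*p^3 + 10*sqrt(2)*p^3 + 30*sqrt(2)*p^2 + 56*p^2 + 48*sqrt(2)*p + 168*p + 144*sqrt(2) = (p + 3)*(p + 2*sqrt(2))^2*(p + 6*sqrt(2))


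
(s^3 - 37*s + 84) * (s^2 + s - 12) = s^5 + s^4 - 49*s^3 + 47*s^2 + 528*s - 1008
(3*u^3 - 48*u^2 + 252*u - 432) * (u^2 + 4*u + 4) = 3*u^5 - 36*u^4 + 72*u^3 + 384*u^2 - 720*u - 1728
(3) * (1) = 3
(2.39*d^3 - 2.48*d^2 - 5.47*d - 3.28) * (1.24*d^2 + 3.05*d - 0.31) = 2.9636*d^5 + 4.2143*d^4 - 15.0877*d^3 - 19.9819*d^2 - 8.3083*d + 1.0168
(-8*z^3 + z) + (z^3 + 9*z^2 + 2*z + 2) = -7*z^3 + 9*z^2 + 3*z + 2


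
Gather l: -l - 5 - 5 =-l - 10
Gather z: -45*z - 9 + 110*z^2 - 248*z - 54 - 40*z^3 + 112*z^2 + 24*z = -40*z^3 + 222*z^2 - 269*z - 63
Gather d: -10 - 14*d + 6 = -14*d - 4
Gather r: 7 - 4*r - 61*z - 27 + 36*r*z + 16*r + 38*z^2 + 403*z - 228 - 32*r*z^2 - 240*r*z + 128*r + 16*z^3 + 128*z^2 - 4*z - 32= r*(-32*z^2 - 204*z + 140) + 16*z^3 + 166*z^2 + 338*z - 280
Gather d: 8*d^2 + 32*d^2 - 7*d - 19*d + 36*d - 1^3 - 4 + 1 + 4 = 40*d^2 + 10*d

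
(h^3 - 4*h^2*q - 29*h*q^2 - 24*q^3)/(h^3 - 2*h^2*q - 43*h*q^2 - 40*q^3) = (h + 3*q)/(h + 5*q)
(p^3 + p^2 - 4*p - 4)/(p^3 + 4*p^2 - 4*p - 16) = (p + 1)/(p + 4)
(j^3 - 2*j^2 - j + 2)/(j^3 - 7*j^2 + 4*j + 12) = (j - 1)/(j - 6)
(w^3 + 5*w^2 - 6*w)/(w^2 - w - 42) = w*(w - 1)/(w - 7)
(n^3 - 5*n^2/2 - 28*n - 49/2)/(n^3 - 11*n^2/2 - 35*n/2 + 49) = (n + 1)/(n - 2)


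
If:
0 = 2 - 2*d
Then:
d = 1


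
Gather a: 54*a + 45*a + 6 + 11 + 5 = 99*a + 22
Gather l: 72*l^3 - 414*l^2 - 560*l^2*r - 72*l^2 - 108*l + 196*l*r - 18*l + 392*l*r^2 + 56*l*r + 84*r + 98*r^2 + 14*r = 72*l^3 + l^2*(-560*r - 486) + l*(392*r^2 + 252*r - 126) + 98*r^2 + 98*r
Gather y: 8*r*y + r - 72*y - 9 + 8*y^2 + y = r + 8*y^2 + y*(8*r - 71) - 9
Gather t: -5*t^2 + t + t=-5*t^2 + 2*t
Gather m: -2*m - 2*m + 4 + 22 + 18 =44 - 4*m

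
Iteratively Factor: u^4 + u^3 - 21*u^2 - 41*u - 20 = (u + 1)*(u^3 - 21*u - 20) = (u + 1)*(u + 4)*(u^2 - 4*u - 5) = (u - 5)*(u + 1)*(u + 4)*(u + 1)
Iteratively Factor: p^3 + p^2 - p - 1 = (p + 1)*(p^2 - 1) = (p - 1)*(p + 1)*(p + 1)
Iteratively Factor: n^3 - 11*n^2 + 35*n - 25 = (n - 5)*(n^2 - 6*n + 5) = (n - 5)^2*(n - 1)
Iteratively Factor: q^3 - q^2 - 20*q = (q - 5)*(q^2 + 4*q) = (q - 5)*(q + 4)*(q)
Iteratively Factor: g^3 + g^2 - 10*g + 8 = (g - 1)*(g^2 + 2*g - 8) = (g - 2)*(g - 1)*(g + 4)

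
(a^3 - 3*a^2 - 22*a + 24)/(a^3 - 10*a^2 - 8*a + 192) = (a - 1)/(a - 8)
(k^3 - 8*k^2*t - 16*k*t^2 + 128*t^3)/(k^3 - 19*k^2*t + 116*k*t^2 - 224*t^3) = (-k - 4*t)/(-k + 7*t)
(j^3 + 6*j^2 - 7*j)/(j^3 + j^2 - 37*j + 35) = j/(j - 5)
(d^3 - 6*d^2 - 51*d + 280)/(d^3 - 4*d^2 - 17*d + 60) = (d^2 - d - 56)/(d^2 + d - 12)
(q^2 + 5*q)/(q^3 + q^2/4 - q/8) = 8*(q + 5)/(8*q^2 + 2*q - 1)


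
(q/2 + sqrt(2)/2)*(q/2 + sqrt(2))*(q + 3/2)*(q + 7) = q^4/4 + 3*sqrt(2)*q^3/4 + 17*q^3/8 + 29*q^2/8 + 51*sqrt(2)*q^2/8 + 17*q/2 + 63*sqrt(2)*q/8 + 21/2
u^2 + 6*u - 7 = (u - 1)*(u + 7)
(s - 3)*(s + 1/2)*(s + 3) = s^3 + s^2/2 - 9*s - 9/2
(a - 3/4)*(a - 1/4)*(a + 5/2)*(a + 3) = a^4 + 9*a^3/2 + 35*a^2/16 - 207*a/32 + 45/32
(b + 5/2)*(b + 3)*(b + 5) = b^3 + 21*b^2/2 + 35*b + 75/2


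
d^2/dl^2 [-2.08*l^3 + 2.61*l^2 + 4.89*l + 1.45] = 5.22 - 12.48*l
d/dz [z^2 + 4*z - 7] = 2*z + 4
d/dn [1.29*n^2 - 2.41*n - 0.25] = 2.58*n - 2.41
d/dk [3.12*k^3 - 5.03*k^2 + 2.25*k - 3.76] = 9.36*k^2 - 10.06*k + 2.25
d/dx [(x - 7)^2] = 2*x - 14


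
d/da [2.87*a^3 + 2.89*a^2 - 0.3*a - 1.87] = 8.61*a^2 + 5.78*a - 0.3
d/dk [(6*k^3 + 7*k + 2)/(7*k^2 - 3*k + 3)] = (42*k^4 - 36*k^3 + 5*k^2 - 28*k + 27)/(49*k^4 - 42*k^3 + 51*k^2 - 18*k + 9)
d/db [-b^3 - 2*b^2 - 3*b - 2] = -3*b^2 - 4*b - 3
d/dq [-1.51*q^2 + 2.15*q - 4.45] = 2.15 - 3.02*q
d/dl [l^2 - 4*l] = 2*l - 4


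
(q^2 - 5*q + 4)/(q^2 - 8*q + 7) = (q - 4)/(q - 7)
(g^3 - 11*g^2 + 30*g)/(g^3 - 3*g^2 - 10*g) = (g - 6)/(g + 2)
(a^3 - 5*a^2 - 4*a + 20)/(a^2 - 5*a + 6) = (a^2 - 3*a - 10)/(a - 3)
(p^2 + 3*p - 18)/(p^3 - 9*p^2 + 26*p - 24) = (p + 6)/(p^2 - 6*p + 8)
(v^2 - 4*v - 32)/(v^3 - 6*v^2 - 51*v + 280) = (v + 4)/(v^2 + 2*v - 35)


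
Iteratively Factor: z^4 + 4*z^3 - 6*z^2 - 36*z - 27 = (z - 3)*(z^3 + 7*z^2 + 15*z + 9) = (z - 3)*(z + 3)*(z^2 + 4*z + 3) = (z - 3)*(z + 1)*(z + 3)*(z + 3)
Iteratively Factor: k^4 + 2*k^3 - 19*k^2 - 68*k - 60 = (k + 2)*(k^3 - 19*k - 30) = (k - 5)*(k + 2)*(k^2 + 5*k + 6) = (k - 5)*(k + 2)*(k + 3)*(k + 2)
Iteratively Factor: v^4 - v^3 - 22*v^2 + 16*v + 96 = (v + 4)*(v^3 - 5*v^2 - 2*v + 24) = (v - 4)*(v + 4)*(v^2 - v - 6) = (v - 4)*(v + 2)*(v + 4)*(v - 3)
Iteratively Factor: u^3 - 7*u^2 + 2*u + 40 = (u - 5)*(u^2 - 2*u - 8) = (u - 5)*(u + 2)*(u - 4)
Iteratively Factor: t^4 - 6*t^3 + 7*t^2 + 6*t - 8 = (t + 1)*(t^3 - 7*t^2 + 14*t - 8) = (t - 2)*(t + 1)*(t^2 - 5*t + 4) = (t - 4)*(t - 2)*(t + 1)*(t - 1)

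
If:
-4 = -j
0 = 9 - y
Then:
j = 4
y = 9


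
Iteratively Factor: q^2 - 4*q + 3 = (q - 1)*(q - 3)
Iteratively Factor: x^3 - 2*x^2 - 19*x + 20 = (x - 1)*(x^2 - x - 20) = (x - 5)*(x - 1)*(x + 4)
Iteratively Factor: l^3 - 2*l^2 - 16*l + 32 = (l - 2)*(l^2 - 16) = (l - 2)*(l + 4)*(l - 4)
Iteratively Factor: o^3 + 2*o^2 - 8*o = (o - 2)*(o^2 + 4*o) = o*(o - 2)*(o + 4)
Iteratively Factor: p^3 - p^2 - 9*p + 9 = (p - 1)*(p^2 - 9) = (p - 3)*(p - 1)*(p + 3)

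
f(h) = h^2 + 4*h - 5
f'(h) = 2*h + 4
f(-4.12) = -4.51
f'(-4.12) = -4.24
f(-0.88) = -7.75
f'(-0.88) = 2.24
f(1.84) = 5.75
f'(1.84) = 7.68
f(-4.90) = -0.59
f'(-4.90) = -5.80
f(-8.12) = 28.45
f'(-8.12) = -12.24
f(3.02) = 16.20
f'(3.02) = 10.04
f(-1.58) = -8.82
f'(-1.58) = 0.84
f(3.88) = 25.57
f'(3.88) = 11.76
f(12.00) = 187.00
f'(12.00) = 28.00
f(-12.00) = 91.00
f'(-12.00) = -20.00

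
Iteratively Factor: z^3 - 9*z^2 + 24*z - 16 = (z - 1)*(z^2 - 8*z + 16) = (z - 4)*(z - 1)*(z - 4)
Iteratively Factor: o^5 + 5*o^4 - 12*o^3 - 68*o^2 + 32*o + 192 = (o + 4)*(o^4 + o^3 - 16*o^2 - 4*o + 48) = (o - 2)*(o + 4)*(o^3 + 3*o^2 - 10*o - 24) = (o - 2)*(o + 2)*(o + 4)*(o^2 + o - 12) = (o - 3)*(o - 2)*(o + 2)*(o + 4)*(o + 4)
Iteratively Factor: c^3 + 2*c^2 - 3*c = (c)*(c^2 + 2*c - 3) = c*(c - 1)*(c + 3)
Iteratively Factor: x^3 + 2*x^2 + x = (x + 1)*(x^2 + x) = x*(x + 1)*(x + 1)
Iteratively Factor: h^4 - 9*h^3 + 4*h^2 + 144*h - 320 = (h - 4)*(h^3 - 5*h^2 - 16*h + 80) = (h - 4)*(h + 4)*(h^2 - 9*h + 20) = (h - 4)^2*(h + 4)*(h - 5)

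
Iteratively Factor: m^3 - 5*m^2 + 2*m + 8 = (m + 1)*(m^2 - 6*m + 8) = (m - 2)*(m + 1)*(m - 4)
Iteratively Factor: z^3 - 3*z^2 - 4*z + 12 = (z + 2)*(z^2 - 5*z + 6) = (z - 3)*(z + 2)*(z - 2)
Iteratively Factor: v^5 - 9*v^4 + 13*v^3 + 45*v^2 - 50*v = (v - 1)*(v^4 - 8*v^3 + 5*v^2 + 50*v) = (v - 1)*(v + 2)*(v^3 - 10*v^2 + 25*v) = (v - 5)*(v - 1)*(v + 2)*(v^2 - 5*v) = (v - 5)^2*(v - 1)*(v + 2)*(v)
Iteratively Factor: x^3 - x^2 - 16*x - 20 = (x - 5)*(x^2 + 4*x + 4) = (x - 5)*(x + 2)*(x + 2)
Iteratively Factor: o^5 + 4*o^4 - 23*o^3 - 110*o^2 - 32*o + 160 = (o - 5)*(o^4 + 9*o^3 + 22*o^2 - 32) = (o - 5)*(o + 4)*(o^3 + 5*o^2 + 2*o - 8) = (o - 5)*(o + 4)^2*(o^2 + o - 2) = (o - 5)*(o - 1)*(o + 4)^2*(o + 2)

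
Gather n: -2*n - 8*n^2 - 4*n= -8*n^2 - 6*n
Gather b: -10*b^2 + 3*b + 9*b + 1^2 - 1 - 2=-10*b^2 + 12*b - 2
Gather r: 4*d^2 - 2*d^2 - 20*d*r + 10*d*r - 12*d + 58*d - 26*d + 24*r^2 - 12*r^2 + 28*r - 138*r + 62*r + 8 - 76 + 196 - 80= 2*d^2 + 20*d + 12*r^2 + r*(-10*d - 48) + 48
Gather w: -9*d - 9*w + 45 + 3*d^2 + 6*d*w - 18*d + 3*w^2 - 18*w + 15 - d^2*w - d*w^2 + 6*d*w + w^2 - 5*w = 3*d^2 - 27*d + w^2*(4 - d) + w*(-d^2 + 12*d - 32) + 60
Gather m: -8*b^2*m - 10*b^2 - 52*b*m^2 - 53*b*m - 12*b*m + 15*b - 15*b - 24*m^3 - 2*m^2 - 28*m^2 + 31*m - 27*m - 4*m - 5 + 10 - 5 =-10*b^2 - 24*m^3 + m^2*(-52*b - 30) + m*(-8*b^2 - 65*b)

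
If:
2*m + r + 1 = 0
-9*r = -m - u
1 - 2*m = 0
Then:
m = 1/2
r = -2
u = -37/2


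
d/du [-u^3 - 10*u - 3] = -3*u^2 - 10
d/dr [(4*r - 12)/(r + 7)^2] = 4*(13 - r)/(r + 7)^3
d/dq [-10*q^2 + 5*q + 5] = 5 - 20*q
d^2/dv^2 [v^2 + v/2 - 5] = 2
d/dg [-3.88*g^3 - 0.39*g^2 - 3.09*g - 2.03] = -11.64*g^2 - 0.78*g - 3.09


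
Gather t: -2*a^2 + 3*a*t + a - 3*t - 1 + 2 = -2*a^2 + a + t*(3*a - 3) + 1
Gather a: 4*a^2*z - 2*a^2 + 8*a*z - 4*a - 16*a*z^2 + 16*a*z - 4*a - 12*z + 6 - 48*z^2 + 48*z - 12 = a^2*(4*z - 2) + a*(-16*z^2 + 24*z - 8) - 48*z^2 + 36*z - 6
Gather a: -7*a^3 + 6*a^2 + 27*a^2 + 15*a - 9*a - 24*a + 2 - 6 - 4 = -7*a^3 + 33*a^2 - 18*a - 8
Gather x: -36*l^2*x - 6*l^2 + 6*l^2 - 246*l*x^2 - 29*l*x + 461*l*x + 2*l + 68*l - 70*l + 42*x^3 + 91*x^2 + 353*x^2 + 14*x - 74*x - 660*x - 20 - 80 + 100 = 42*x^3 + x^2*(444 - 246*l) + x*(-36*l^2 + 432*l - 720)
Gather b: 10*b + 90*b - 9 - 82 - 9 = 100*b - 100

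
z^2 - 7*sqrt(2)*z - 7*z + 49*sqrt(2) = (z - 7)*(z - 7*sqrt(2))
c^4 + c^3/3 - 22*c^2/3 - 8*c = c*(c - 3)*(c + 4/3)*(c + 2)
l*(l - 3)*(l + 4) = l^3 + l^2 - 12*l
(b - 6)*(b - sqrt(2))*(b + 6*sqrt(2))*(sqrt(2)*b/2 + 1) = sqrt(2)*b^4/2 - 3*sqrt(2)*b^3 + 6*b^3 - 36*b^2 - sqrt(2)*b^2 - 12*b + 6*sqrt(2)*b + 72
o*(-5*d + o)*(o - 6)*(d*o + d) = -5*d^2*o^3 + 25*d^2*o^2 + 30*d^2*o + d*o^4 - 5*d*o^3 - 6*d*o^2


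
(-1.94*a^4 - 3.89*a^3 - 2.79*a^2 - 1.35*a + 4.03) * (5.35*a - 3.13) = -10.379*a^5 - 14.7393*a^4 - 2.7508*a^3 + 1.5102*a^2 + 25.786*a - 12.6139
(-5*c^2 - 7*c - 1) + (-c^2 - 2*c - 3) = -6*c^2 - 9*c - 4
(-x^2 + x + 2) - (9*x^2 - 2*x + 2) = -10*x^2 + 3*x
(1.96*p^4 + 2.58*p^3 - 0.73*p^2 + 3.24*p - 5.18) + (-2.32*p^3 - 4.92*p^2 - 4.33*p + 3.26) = 1.96*p^4 + 0.26*p^3 - 5.65*p^2 - 1.09*p - 1.92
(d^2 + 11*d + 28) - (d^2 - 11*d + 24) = 22*d + 4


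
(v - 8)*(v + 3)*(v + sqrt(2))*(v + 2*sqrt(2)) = v^4 - 5*v^3 + 3*sqrt(2)*v^3 - 15*sqrt(2)*v^2 - 20*v^2 - 72*sqrt(2)*v - 20*v - 96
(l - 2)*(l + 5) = l^2 + 3*l - 10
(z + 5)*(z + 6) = z^2 + 11*z + 30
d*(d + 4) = d^2 + 4*d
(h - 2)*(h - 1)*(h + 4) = h^3 + h^2 - 10*h + 8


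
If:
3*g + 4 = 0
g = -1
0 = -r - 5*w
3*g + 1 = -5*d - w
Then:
No Solution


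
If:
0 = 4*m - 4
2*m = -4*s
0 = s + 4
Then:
No Solution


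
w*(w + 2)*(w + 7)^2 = w^4 + 16*w^3 + 77*w^2 + 98*w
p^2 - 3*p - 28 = (p - 7)*(p + 4)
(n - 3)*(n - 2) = n^2 - 5*n + 6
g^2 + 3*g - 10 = (g - 2)*(g + 5)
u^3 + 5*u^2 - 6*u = u*(u - 1)*(u + 6)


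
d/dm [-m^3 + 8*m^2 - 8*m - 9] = -3*m^2 + 16*m - 8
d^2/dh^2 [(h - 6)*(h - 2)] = 2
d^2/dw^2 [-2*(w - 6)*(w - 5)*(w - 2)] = 52 - 12*w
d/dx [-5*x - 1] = -5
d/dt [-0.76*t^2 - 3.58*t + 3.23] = -1.52*t - 3.58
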